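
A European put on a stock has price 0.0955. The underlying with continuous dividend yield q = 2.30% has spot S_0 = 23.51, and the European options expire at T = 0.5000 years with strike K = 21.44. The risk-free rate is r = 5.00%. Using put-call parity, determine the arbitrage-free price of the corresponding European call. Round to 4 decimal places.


Answer: Call price = 2.4260

Derivation:
Put-call parity: C - P = S_0 * exp(-qT) - K * exp(-rT).
S_0 * exp(-qT) = 23.5100 * 0.98856587 = 23.24118366
K * exp(-rT) = 21.4400 * 0.97530991 = 20.91064451
C = P + S*exp(-qT) - K*exp(-rT)
C = 0.0955 + 23.24118366 - 20.91064451 = 2.4260


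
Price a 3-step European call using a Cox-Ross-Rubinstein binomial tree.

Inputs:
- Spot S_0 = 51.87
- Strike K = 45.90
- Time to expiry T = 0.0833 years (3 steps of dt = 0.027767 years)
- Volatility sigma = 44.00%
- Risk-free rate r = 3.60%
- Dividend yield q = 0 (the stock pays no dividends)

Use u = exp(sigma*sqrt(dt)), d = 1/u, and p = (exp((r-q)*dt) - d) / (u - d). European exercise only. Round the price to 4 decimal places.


dt = T/N = 0.027767
u = exp(sigma*sqrt(dt)) = 1.076073; d = 1/u = 0.929305
p = (exp((r-q)*dt) - d) / (u - d) = 0.488493
Discount per step: exp(-r*dt) = 0.999001
Stock lattice S(k, i) with i counting down-moves:
  k=0: S(0,0) = 51.8700
  k=1: S(1,0) = 55.8159; S(1,1) = 48.2030
  k=2: S(2,0) = 60.0620; S(2,1) = 51.8700; S(2,2) = 44.7953
  k=3: S(3,0) = 64.6312; S(3,1) = 55.8159; S(3,2) = 48.2030; S(3,3) = 41.6285
Terminal payoffs V(N, i) = max(S_T - K, 0):
  V(3,0) = 18.731156; V(3,1) = 9.915927; V(3,2) = 2.303032; V(3,3) = 0.000000
Backward induction: V(k, i) = exp(-r*dt) * [p * V(k+1, i) + (1-p) * V(k+1, i+1)].
  V(2,0) = exp(-r*dt) * [p*18.731156 + (1-p)*9.915927] = 14.207892
  V(2,1) = exp(-r*dt) * [p*9.915927 + (1-p)*2.303032] = 6.015859
  V(2,2) = exp(-r*dt) * [p*2.303032 + (1-p)*0.000000] = 1.123890
  V(1,0) = exp(-r*dt) * [p*14.207892 + (1-p)*6.015859] = 10.007598
  V(1,1) = exp(-r*dt) * [p*6.015859 + (1-p)*1.123890] = 3.510070
  V(0,0) = exp(-r*dt) * [p*10.007598 + (1-p)*3.510070] = 6.677387

Answer: Price = V(0,0) = 6.6774


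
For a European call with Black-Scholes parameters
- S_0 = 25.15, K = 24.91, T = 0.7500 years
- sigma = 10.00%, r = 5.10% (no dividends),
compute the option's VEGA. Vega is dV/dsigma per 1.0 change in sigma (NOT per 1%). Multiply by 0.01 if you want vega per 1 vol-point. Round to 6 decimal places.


d1 = 0.5956934640; d2 = 0.5090909236
phi(d1) = 0.3340836445; exp(-qT) = 1.0000000000; exp(-rT) = 0.9624722927
Vega = S * exp(-qT) * phi(d1) * sqrt(T) = 25.1500 * 1.0000000000 * 0.3340836445 * 0.8660254038 = 7.276522

Answer: Vega = 7.276522


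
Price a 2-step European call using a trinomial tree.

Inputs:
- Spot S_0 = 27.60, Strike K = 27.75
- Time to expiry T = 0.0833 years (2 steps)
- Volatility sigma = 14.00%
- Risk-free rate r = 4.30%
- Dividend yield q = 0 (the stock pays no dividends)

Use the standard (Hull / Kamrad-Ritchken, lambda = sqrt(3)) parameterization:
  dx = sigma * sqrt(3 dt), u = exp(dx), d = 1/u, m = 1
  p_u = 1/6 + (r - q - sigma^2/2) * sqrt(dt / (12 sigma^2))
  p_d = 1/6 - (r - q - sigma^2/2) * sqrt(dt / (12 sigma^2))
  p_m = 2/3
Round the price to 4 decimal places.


Answer: Price = V(0,0) = 0.3885

Derivation:
dt = T/N = 0.041650; dx = sigma*sqrt(3*dt) = 0.049488
u = exp(dx) = 1.050733; d = 1/u = 0.951717
p_u = 0.180638, p_m = 0.666667, p_d = 0.152696
Discount per step: exp(-r*dt) = 0.998211
Stock lattice S(k, j) with j the centered position index:
  k=0: S(0,+0) = 27.6000
  k=1: S(1,-1) = 26.2674; S(1,+0) = 27.6000; S(1,+1) = 29.0002
  k=2: S(2,-2) = 24.9991; S(2,-1) = 26.2674; S(2,+0) = 27.6000; S(2,+1) = 29.0002; S(2,+2) = 30.4715
Terminal payoffs V(N, j) = max(S_T - K, 0):
  V(2,-2) = 0.000000; V(2,-1) = 0.000000; V(2,+0) = 0.000000; V(2,+1) = 1.250218; V(2,+2) = 2.721473
Backward induction: V(k, j) = exp(-r*dt) * [p_u * V(k+1, j+1) + p_m * V(k+1, j) + p_d * V(k+1, j-1)]
  V(1,-1) = exp(-r*dt) * [p_u*0.000000 + p_m*0.000000 + p_d*0.000000] = 0.000000
  V(1,+0) = exp(-r*dt) * [p_u*1.250218 + p_m*0.000000 + p_d*0.000000] = 0.225432
  V(1,+1) = exp(-r*dt) * [p_u*2.721473 + p_m*1.250218 + p_d*0.000000] = 1.322708
  V(0,+0) = exp(-r*dt) * [p_u*1.322708 + p_m*0.225432 + p_d*0.000000] = 0.388523


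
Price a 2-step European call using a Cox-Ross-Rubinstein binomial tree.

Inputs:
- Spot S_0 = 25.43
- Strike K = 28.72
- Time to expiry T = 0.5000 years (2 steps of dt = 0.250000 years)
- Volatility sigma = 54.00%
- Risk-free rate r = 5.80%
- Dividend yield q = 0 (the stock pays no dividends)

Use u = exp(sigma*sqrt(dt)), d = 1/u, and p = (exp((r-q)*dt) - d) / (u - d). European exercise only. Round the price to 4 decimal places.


Answer: Price = V(0,0) = 3.0615

Derivation:
dt = T/N = 0.250000
u = exp(sigma*sqrt(dt)) = 1.309964; d = 1/u = 0.763379
p = (exp((r-q)*dt) - d) / (u - d) = 0.459629
Discount per step: exp(-r*dt) = 0.985605
Stock lattice S(k, i) with i counting down-moves:
  k=0: S(0,0) = 25.4300
  k=1: S(1,0) = 33.3124; S(1,1) = 19.4127
  k=2: S(2,0) = 43.6381; S(2,1) = 25.4300; S(2,2) = 14.8193
Terminal payoffs V(N, i) = max(S_T - K, 0):
  V(2,0) = 14.918055; V(2,1) = 0.000000; V(2,2) = 0.000000
Backward induction: V(k, i) = exp(-r*dt) * [p * V(k+1, i) + (1-p) * V(k+1, i+1)].
  V(1,0) = exp(-r*dt) * [p*14.918055 + (1-p)*0.000000] = 6.758060
  V(1,1) = exp(-r*dt) * [p*0.000000 + (1-p)*0.000000] = 0.000000
  V(0,0) = exp(-r*dt) * [p*6.758060 + (1-p)*0.000000] = 3.061484


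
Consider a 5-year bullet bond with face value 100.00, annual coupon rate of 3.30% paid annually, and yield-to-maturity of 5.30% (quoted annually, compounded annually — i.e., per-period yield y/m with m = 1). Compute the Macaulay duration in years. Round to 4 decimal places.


Answer: Macaulay duration = 4.6740 years

Derivation:
Coupon per period c = face * coupon_rate / m = 3.300000
Periods per year m = 1; per-period yield y/m = 0.053000
Number of cashflows N = 5
Cashflows (t years, CF_t, discount factor 1/(1+y/m)^(m*t), PV):
  t = 1.0000: CF_t = 3.300000, DF = 0.949668, PV = 3.133903
  t = 2.0000: CF_t = 3.300000, DF = 0.901869, PV = 2.976166
  t = 3.0000: CF_t = 3.300000, DF = 0.856475, PV = 2.826369
  t = 4.0000: CF_t = 3.300000, DF = 0.813367, PV = 2.684111
  t = 5.0000: CF_t = 103.300000, DF = 0.772428, PV = 79.791837
Price P = sum_t PV_t = 91.412386
Macaulay numerator sum_t t * PV_t:
  t * PV_t at t = 1.0000: 3.133903
  t * PV_t at t = 2.0000: 5.952333
  t * PV_t at t = 3.0000: 8.479106
  t * PV_t at t = 4.0000: 10.736444
  t * PV_t at t = 5.0000: 398.959187
Macaulay duration D = (sum_t t * PV_t) / P = 427.260972 / 91.412386 = 4.673994


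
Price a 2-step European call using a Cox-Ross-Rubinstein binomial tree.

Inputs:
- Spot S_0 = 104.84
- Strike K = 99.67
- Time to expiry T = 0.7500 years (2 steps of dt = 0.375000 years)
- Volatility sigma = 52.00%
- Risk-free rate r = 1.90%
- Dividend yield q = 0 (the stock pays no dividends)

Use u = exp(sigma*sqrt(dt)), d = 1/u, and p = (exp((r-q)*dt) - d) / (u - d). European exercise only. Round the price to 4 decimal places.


dt = T/N = 0.375000
u = exp(sigma*sqrt(dt)) = 1.374972; d = 1/u = 0.727287
p = (exp((r-q)*dt) - d) / (u - d) = 0.432098
Discount per step: exp(-r*dt) = 0.992900
Stock lattice S(k, i) with i counting down-moves:
  k=0: S(0,0) = 104.8400
  k=1: S(1,0) = 144.1521; S(1,1) = 76.2488
  k=2: S(2,0) = 198.2052; S(2,1) = 104.8400; S(2,2) = 55.4548
Terminal payoffs V(N, i) = max(S_T - K, 0):
  V(2,0) = 98.535171; V(2,1) = 5.170000; V(2,2) = 0.000000
Backward induction: V(k, i) = exp(-r*dt) * [p * V(k+1, i) + (1-p) * V(k+1, i+1)].
  V(1,0) = exp(-r*dt) * [p*98.535171 + (1-p)*5.170000] = 45.189732
  V(1,1) = exp(-r*dt) * [p*5.170000 + (1-p)*0.000000] = 2.218084
  V(0,0) = exp(-r*dt) * [p*45.189732 + (1-p)*2.218084] = 20.638453

Answer: Price = V(0,0) = 20.6385


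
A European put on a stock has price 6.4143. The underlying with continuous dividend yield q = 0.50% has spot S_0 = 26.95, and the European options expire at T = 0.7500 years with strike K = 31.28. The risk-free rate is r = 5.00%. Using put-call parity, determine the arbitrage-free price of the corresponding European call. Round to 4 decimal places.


Answer: Call price = 3.1347

Derivation:
Put-call parity: C - P = S_0 * exp(-qT) - K * exp(-rT).
S_0 * exp(-qT) = 26.9500 * 0.99625702 = 26.84912676
K * exp(-rT) = 31.2800 * 0.96319442 = 30.12872139
C = P + S*exp(-qT) - K*exp(-rT)
C = 6.4143 + 26.84912676 - 30.12872139 = 3.1347


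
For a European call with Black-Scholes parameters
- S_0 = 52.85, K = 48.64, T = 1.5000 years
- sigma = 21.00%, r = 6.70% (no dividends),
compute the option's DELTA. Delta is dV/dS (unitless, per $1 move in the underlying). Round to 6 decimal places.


Answer: Delta = 0.800135

Derivation:
d1 = 0.8421053144; d2 = 0.5849088915
phi(d1) = 0.2798478508; exp(-qT) = 1.0000000000; exp(-rT) = 0.9043851124
N(d1) = 0.8001354966
Delta = exp(-qT) * N(d1) = 1.0000000000 * 0.8001354966 = 0.800135


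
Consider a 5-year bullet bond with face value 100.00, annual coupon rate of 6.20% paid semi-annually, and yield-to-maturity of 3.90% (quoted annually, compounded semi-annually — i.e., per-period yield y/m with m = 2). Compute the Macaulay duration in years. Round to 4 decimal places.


Coupon per period c = face * coupon_rate / m = 3.100000
Periods per year m = 2; per-period yield y/m = 0.019500
Number of cashflows N = 10
Cashflows (t years, CF_t, discount factor 1/(1+y/m)^(m*t), PV):
  t = 0.5000: CF_t = 3.100000, DF = 0.980873, PV = 3.040706
  t = 1.0000: CF_t = 3.100000, DF = 0.962112, PV = 2.982547
  t = 1.5000: CF_t = 3.100000, DF = 0.943709, PV = 2.925499
  t = 2.0000: CF_t = 3.100000, DF = 0.925659, PV = 2.869543
  t = 2.5000: CF_t = 3.100000, DF = 0.907954, PV = 2.814657
  t = 3.0000: CF_t = 3.100000, DF = 0.890588, PV = 2.760821
  t = 3.5000: CF_t = 3.100000, DF = 0.873553, PV = 2.708015
  t = 4.0000: CF_t = 3.100000, DF = 0.856845, PV = 2.656219
  t = 4.5000: CF_t = 3.100000, DF = 0.840456, PV = 2.605413
  t = 5.0000: CF_t = 103.100000, DF = 0.824380, PV = 84.993627
Price P = sum_t PV_t = 110.357049
Macaulay numerator sum_t t * PV_t:
  t * PV_t at t = 0.5000: 1.520353
  t * PV_t at t = 1.0000: 2.982547
  t * PV_t at t = 1.5000: 4.388249
  t * PV_t at t = 2.0000: 5.739086
  t * PV_t at t = 2.5000: 7.036644
  t * PV_t at t = 3.0000: 8.282464
  t * PV_t at t = 3.5000: 9.478053
  t * PV_t at t = 4.0000: 10.624875
  t * PV_t at t = 4.5000: 11.724360
  t * PV_t at t = 5.0000: 424.968136
Macaulay duration D = (sum_t t * PV_t) / P = 486.744767 / 110.357049 = 4.410636

Answer: Macaulay duration = 4.4106 years


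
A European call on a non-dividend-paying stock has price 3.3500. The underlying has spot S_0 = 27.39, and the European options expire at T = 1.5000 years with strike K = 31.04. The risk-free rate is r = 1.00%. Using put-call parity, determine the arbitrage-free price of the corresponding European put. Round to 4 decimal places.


Answer: Put price = 6.5379

Derivation:
Put-call parity: C - P = S_0 * exp(-qT) - K * exp(-rT).
S_0 * exp(-qT) = 27.3900 * 1.00000000 = 27.39000000
K * exp(-rT) = 31.0400 * 0.98511194 = 30.57787461
P = C - S*exp(-qT) + K*exp(-rT)
P = 3.3500 - 27.39000000 + 30.57787461 = 6.5379


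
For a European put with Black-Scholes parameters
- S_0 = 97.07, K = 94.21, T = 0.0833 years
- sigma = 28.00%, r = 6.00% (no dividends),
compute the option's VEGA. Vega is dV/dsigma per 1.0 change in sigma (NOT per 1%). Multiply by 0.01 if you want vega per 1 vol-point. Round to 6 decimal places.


Answer: Vega = 9.997131

Derivation:
d1 = 0.4723182649; d2 = 0.3915053946
phi(d1) = 0.3568353511; exp(-qT) = 1.0000000000; exp(-rT) = 0.9950144692
Vega = S * exp(-qT) * phi(d1) * sqrt(T) = 97.0700 * 1.0000000000 * 0.3568353511 * 0.2886173938 = 9.997131


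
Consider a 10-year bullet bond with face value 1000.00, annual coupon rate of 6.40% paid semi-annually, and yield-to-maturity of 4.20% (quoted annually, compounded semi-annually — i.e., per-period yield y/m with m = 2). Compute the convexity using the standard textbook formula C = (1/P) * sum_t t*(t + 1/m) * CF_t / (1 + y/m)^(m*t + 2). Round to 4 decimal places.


Coupon per period c = face * coupon_rate / m = 32.000000
Periods per year m = 2; per-period yield y/m = 0.021000
Number of cashflows N = 20
Cashflows (t years, CF_t, discount factor 1/(1+y/m)^(m*t), PV):
  t = 0.5000: CF_t = 32.000000, DF = 0.979432, PV = 31.341822
  t = 1.0000: CF_t = 32.000000, DF = 0.959287, PV = 30.697181
  t = 1.5000: CF_t = 32.000000, DF = 0.939556, PV = 30.065799
  t = 2.0000: CF_t = 32.000000, DF = 0.920231, PV = 29.447404
  t = 2.5000: CF_t = 32.000000, DF = 0.901304, PV = 28.841727
  t = 3.0000: CF_t = 32.000000, DF = 0.882766, PV = 28.248509
  t = 3.5000: CF_t = 32.000000, DF = 0.864609, PV = 27.667491
  t = 4.0000: CF_t = 32.000000, DF = 0.846826, PV = 27.098424
  t = 4.5000: CF_t = 32.000000, DF = 0.829408, PV = 26.541062
  t = 5.0000: CF_t = 32.000000, DF = 0.812349, PV = 25.995164
  t = 5.5000: CF_t = 32.000000, DF = 0.795640, PV = 25.460493
  t = 6.0000: CF_t = 32.000000, DF = 0.779276, PV = 24.936820
  t = 6.5000: CF_t = 32.000000, DF = 0.763247, PV = 24.423918
  t = 7.0000: CF_t = 32.000000, DF = 0.747549, PV = 23.921565
  t = 7.5000: CF_t = 32.000000, DF = 0.732173, PV = 23.429545
  t = 8.0000: CF_t = 32.000000, DF = 0.717114, PV = 22.947644
  t = 8.5000: CF_t = 32.000000, DF = 0.702364, PV = 22.475655
  t = 9.0000: CF_t = 32.000000, DF = 0.687918, PV = 22.013374
  t = 9.5000: CF_t = 32.000000, DF = 0.673769, PV = 21.560602
  t = 10.0000: CF_t = 1032.000000, DF = 0.659911, PV = 681.027824
Price P = sum_t PV_t = 1178.142024
Convexity numerator sum_t t*(t + 1/m) * CF_t / (1+y/m)^(m*t + 2):
  t = 0.5000: term = 15.032900
  t = 1.0000: term = 44.171106
  t = 1.5000: term = 86.525182
  t = 2.0000: term = 141.242544
  t = 2.5000: term = 207.506186
  t = 3.0000: term = 284.533457
  t = 3.5000: term = 371.574871
  t = 4.0000: term = 467.912947
  t = 4.5000: term = 572.861101
  t = 5.0000: term = 685.762554
  t = 5.5000: term = 805.989290
  t = 6.0000: term = 932.941036
  t = 6.5000: term = 1066.044279
  t = 7.0000: term = 1204.751313
  t = 7.5000: term = 1348.539318
  t = 8.0000: term = 1496.909462
  t = 8.5000: term = 1649.386038
  t = 9.0000: term = 1805.515626
  t = 9.5000: term = 1964.866281
  t = 10.0000: term = 68596.612648
Convexity = (1/P) * sum = 83748.678136 / 1178.142024 = 71.085384

Answer: Convexity = 71.0854


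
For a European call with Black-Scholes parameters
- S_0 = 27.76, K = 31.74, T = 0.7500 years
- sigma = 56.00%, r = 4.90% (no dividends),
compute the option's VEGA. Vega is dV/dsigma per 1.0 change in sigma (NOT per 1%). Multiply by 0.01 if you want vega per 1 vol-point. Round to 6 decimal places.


Answer: Vega = 9.582463

Derivation:
d1 = 0.0419989753; d2 = -0.4429752508
phi(d1) = 0.3985905856; exp(-qT) = 1.0000000000; exp(-rT) = 0.9639170845
Vega = S * exp(-qT) * phi(d1) * sqrt(T) = 27.7600 * 1.0000000000 * 0.3985905856 * 0.8660254038 = 9.582463


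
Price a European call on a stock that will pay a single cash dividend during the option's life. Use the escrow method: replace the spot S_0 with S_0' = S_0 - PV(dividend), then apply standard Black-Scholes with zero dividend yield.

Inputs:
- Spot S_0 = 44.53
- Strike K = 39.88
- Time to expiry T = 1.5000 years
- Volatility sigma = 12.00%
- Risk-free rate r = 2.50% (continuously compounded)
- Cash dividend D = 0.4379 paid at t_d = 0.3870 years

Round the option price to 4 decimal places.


PV(D) = D * exp(-r * t_d) = 0.4379 * 0.99037165 = 0.43368375
S_0' = S_0 - PV(D) = 44.5300 - 0.43368375 = 44.09631625
d1 = (ln(S_0'/K) + (r + sigma^2/2)*T) / (sigma*sqrt(T)) = 1.01246462
d2 = d1 - sigma*sqrt(T) = 0.86549524
exp(-rT) = 0.96319442
N(d1) = 0.84434202; N(d2) = 0.80661649
C = S_0' * N(d1) - K * exp(-rT) * N(d2) = 44.09631625 * 0.84434202 - 39.8800 * 0.96319442 * 0.80661649 = 6.2485

Answer: Price = 6.2485


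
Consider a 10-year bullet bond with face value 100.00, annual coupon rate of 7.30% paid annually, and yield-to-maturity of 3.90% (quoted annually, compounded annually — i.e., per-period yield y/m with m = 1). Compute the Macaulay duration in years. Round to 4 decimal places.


Coupon per period c = face * coupon_rate / m = 7.300000
Periods per year m = 1; per-period yield y/m = 0.039000
Number of cashflows N = 10
Cashflows (t years, CF_t, discount factor 1/(1+y/m)^(m*t), PV):
  t = 1.0000: CF_t = 7.300000, DF = 0.962464, PV = 7.025987
  t = 2.0000: CF_t = 7.300000, DF = 0.926337, PV = 6.762258
  t = 3.0000: CF_t = 7.300000, DF = 0.891566, PV = 6.508430
  t = 4.0000: CF_t = 7.300000, DF = 0.858100, PV = 6.264129
  t = 5.0000: CF_t = 7.300000, DF = 0.825890, PV = 6.028998
  t = 6.0000: CF_t = 7.300000, DF = 0.794889, PV = 5.802693
  t = 7.0000: CF_t = 7.300000, DF = 0.765052, PV = 5.584882
  t = 8.0000: CF_t = 7.300000, DF = 0.736335, PV = 5.375248
  t = 9.0000: CF_t = 7.300000, DF = 0.708696, PV = 5.173482
  t = 10.0000: CF_t = 107.300000, DF = 0.682094, PV = 73.188736
Price P = sum_t PV_t = 127.714842
Macaulay numerator sum_t t * PV_t:
  t * PV_t at t = 1.0000: 7.025987
  t * PV_t at t = 2.0000: 13.524517
  t * PV_t at t = 3.0000: 19.525289
  t * PV_t at t = 4.0000: 25.056515
  t * PV_t at t = 5.0000: 30.144989
  t * PV_t at t = 6.0000: 34.816156
  t * PV_t at t = 7.0000: 39.094176
  t * PV_t at t = 8.0000: 43.001981
  t * PV_t at t = 9.0000: 46.561337
  t * PV_t at t = 10.0000: 731.887359
Macaulay duration D = (sum_t t * PV_t) / P = 990.638306 / 127.714842 = 7.756642

Answer: Macaulay duration = 7.7566 years


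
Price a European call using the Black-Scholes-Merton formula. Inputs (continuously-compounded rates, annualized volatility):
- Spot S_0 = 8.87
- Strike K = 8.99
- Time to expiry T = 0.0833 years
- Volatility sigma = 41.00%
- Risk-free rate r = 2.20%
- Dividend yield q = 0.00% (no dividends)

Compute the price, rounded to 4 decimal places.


Answer: Price = 0.3712

Derivation:
d1 = (ln(S/K) + (r - q + 0.5*sigma^2) * T) / (sigma * sqrt(T)) = -0.03890785
d2 = d1 - sigma * sqrt(T) = -0.15724098
exp(-rT) = 0.99816908; exp(-qT) = 1.00000000
C = S_0 * exp(-qT) * N(d1) - K * exp(-rT) * N(d2)
N(d1) = 0.48448193; N(d2) = 0.43752747
C = 8.8700 * 1.00000000 * 0.48448193 - 8.9900 * 0.99816908 * 0.43752747 = 0.3712


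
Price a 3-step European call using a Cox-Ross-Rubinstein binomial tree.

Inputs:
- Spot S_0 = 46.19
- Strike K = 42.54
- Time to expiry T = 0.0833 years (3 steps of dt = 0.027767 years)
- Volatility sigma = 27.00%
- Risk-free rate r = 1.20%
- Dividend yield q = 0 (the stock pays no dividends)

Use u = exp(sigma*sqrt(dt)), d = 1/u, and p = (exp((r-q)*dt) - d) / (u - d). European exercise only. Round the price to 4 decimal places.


dt = T/N = 0.027767
u = exp(sigma*sqrt(dt)) = 1.046018; d = 1/u = 0.956006
p = (exp((r-q)*dt) - d) / (u - d) = 0.492456
Discount per step: exp(-r*dt) = 0.999667
Stock lattice S(k, i) with i counting down-moves:
  k=0: S(0,0) = 46.1900
  k=1: S(1,0) = 48.3156; S(1,1) = 44.1579
  k=2: S(2,0) = 50.5390; S(2,1) = 46.1900; S(2,2) = 42.2152
  k=3: S(3,0) = 52.8647; S(3,1) = 48.3156; S(3,2) = 44.1579; S(3,3) = 40.3580
Terminal payoffs V(N, i) = max(S_T - K, 0):
  V(3,0) = 10.324727; V(3,1) = 5.775592; V(3,2) = 1.617921; V(3,3) = 0.000000
Backward induction: V(k, i) = exp(-r*dt) * [p * V(k+1, i) + (1-p) * V(k+1, i+1)].
  V(2,0) = exp(-r*dt) * [p*10.324727 + (1-p)*5.775592] = 8.013172
  V(2,1) = exp(-r*dt) * [p*5.775592 + (1-p)*1.617921] = 3.664172
  V(2,2) = exp(-r*dt) * [p*1.617921 + (1-p)*0.000000] = 0.796490
  V(1,0) = exp(-r*dt) * [p*8.013172 + (1-p)*3.664172] = 5.803931
  V(1,1) = exp(-r*dt) * [p*3.664172 + (1-p)*0.796490] = 2.207963
  V(0,0) = exp(-r*dt) * [p*5.803931 + (1-p)*2.207963] = 3.977495

Answer: Price = V(0,0) = 3.9775


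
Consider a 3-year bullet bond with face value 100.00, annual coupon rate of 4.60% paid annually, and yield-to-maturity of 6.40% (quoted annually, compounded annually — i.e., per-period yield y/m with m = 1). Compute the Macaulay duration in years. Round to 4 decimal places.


Answer: Macaulay duration = 2.8665 years

Derivation:
Coupon per period c = face * coupon_rate / m = 4.600000
Periods per year m = 1; per-period yield y/m = 0.064000
Number of cashflows N = 3
Cashflows (t years, CF_t, discount factor 1/(1+y/m)^(m*t), PV):
  t = 1.0000: CF_t = 4.600000, DF = 0.939850, PV = 4.323308
  t = 2.0000: CF_t = 4.600000, DF = 0.883317, PV = 4.063260
  t = 3.0000: CF_t = 104.600000, DF = 0.830185, PV = 86.837398
Price P = sum_t PV_t = 95.223966
Macaulay numerator sum_t t * PV_t:
  t * PV_t at t = 1.0000: 4.323308
  t * PV_t at t = 2.0000: 8.126519
  t * PV_t at t = 3.0000: 260.512193
Macaulay duration D = (sum_t t * PV_t) / P = 272.962021 / 95.223966 = 2.866526


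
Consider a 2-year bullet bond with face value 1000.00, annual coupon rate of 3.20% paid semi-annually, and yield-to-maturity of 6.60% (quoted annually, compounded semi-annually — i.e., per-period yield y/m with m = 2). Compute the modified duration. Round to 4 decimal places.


Answer: Modified duration = 1.8891

Derivation:
Coupon per period c = face * coupon_rate / m = 16.000000
Periods per year m = 2; per-period yield y/m = 0.033000
Number of cashflows N = 4
Cashflows (t years, CF_t, discount factor 1/(1+y/m)^(m*t), PV):
  t = 0.5000: CF_t = 16.000000, DF = 0.968054, PV = 15.488867
  t = 1.0000: CF_t = 16.000000, DF = 0.937129, PV = 14.994063
  t = 1.5000: CF_t = 16.000000, DF = 0.907192, PV = 14.515066
  t = 2.0000: CF_t = 1016.000000, DF = 0.878211, PV = 892.262050
Price P = sum_t PV_t = 937.260047
First compute Macaulay numerator sum_t t * PV_t:
  t * PV_t at t = 0.5000: 7.744434
  t * PV_t at t = 1.0000: 14.994063
  t * PV_t at t = 1.5000: 21.772599
  t * PV_t at t = 2.0000: 1784.524100
Macaulay duration D = 1829.035196 / 937.260047 = 1.951470
Modified duration = D / (1 + y/m) = 1.951470 / (1 + 0.033000) = 1.889129


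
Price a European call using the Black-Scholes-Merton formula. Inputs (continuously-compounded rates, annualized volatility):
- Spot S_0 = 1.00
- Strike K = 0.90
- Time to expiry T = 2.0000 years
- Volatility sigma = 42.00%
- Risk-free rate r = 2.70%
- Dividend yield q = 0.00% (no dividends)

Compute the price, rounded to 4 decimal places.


d1 = (ln(S/K) + (r - q + 0.5*sigma^2) * T) / (sigma * sqrt(T)) = 0.56528223
d2 = d1 - sigma * sqrt(T) = -0.02868746
exp(-rT) = 0.94743211; exp(-qT) = 1.00000000
C = S_0 * exp(-qT) * N(d1) - K * exp(-rT) * N(d2)
N(d1) = 0.71405909; N(d2) = 0.48855693
C = 1.0000 * 1.00000000 * 0.71405909 - 0.9000 * 0.94743211 * 0.48855693 = 0.2975

Answer: Price = 0.2975


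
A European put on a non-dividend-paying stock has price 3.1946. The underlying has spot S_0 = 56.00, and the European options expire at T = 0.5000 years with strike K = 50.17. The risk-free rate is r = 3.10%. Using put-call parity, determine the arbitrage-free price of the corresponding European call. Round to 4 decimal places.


Answer: Call price = 9.7962

Derivation:
Put-call parity: C - P = S_0 * exp(-qT) - K * exp(-rT).
S_0 * exp(-qT) = 56.0000 * 1.00000000 = 56.00000000
K * exp(-rT) = 50.1700 * 0.98461951 = 49.39836065
C = P + S*exp(-qT) - K*exp(-rT)
C = 3.1946 + 56.00000000 - 49.39836065 = 9.7962


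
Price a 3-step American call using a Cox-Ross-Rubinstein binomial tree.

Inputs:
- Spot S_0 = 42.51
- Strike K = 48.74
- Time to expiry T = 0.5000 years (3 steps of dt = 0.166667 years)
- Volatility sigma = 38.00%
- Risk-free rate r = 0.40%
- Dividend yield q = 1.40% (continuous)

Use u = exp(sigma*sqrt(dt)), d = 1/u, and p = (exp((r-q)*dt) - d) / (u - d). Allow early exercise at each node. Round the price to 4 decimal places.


dt = T/N = 0.166667
u = exp(sigma*sqrt(dt)) = 1.167815; d = 1/u = 0.856300
p = (exp((r-q)*dt) - d) / (u - d) = 0.455948
Discount per step: exp(-r*dt) = 0.999334
Stock lattice S(k, i) with i counting down-moves:
  k=0: S(0,0) = 42.5100
  k=1: S(1,0) = 49.6438; S(1,1) = 36.4013
  k=2: S(2,0) = 57.9748; S(2,1) = 42.5100; S(2,2) = 31.1705
  k=3: S(3,0) = 67.7038; S(3,1) = 49.6438; S(3,2) = 36.4013; S(3,3) = 26.6913
Terminal payoffs V(N, i) = max(S_T - K, 0):
  V(3,0) = 18.963806; V(3,1) = 0.903809; V(3,2) = 0.000000; V(3,3) = 0.000000
Backward induction: V(k, i) = exp(-r*dt) * [p * V(k+1, i) + (1-p) * V(k+1, i+1)]; then take max(V_cont, immediate exercise) for American.
  V(2,0) = exp(-r*dt) * [p*18.963806 + (1-p)*0.903809] = 9.132143; exercise = 9.234777; V(2,0) = max -> 9.234777
  V(2,1) = exp(-r*dt) * [p*0.903809 + (1-p)*0.000000] = 0.411816; exercise = 0.000000; V(2,1) = max -> 0.411816
  V(2,2) = exp(-r*dt) * [p*0.000000 + (1-p)*0.000000] = 0.000000; exercise = 0.000000; V(2,2) = max -> 0.000000
  V(1,0) = exp(-r*dt) * [p*9.234777 + (1-p)*0.411816] = 4.431674; exercise = 0.903809; V(1,0) = max -> 4.431674
  V(1,1) = exp(-r*dt) * [p*0.411816 + (1-p)*0.000000] = 0.187641; exercise = 0.000000; V(1,1) = max -> 0.187641
  V(0,0) = exp(-r*dt) * [p*4.431674 + (1-p)*0.187641] = 2.121286; exercise = 0.000000; V(0,0) = max -> 2.121286

Answer: Price = V(0,0) = 2.1213


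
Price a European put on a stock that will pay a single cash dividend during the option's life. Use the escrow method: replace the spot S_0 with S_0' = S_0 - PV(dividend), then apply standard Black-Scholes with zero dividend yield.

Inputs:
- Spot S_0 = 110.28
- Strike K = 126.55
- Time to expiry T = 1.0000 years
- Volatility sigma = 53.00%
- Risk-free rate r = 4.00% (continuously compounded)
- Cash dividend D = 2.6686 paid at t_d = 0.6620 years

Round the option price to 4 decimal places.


Answer: Price = 31.5219

Derivation:
PV(D) = D * exp(-r * t_d) = 2.6686 * 0.97386752 = 2.59886287
S_0' = S_0 - PV(D) = 110.2800 - 2.59886287 = 107.68113713
d1 = (ln(S_0'/K) + (r + sigma^2/2)*T) / (sigma*sqrt(T)) = 0.03582441
d2 = d1 - sigma*sqrt(T) = -0.49417559
exp(-rT) = 0.96078944
N(-d1) = 0.48571118; N(-d2) = 0.68940891
P = K * exp(-rT) * N(-d2) - S_0' * N(-d1) = 126.5500 * 0.96078944 * 0.68940891 - 107.68113713 * 0.48571118 = 31.5219


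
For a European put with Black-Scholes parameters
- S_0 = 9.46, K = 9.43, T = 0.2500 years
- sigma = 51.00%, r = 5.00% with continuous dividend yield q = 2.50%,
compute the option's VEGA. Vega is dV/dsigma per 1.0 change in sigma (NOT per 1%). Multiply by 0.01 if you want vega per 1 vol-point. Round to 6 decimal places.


Answer: Vega = 1.850049

Derivation:
d1 = 0.1644658291; d2 = -0.0905341709
phi(d1) = 0.3935831055; exp(-qT) = 0.9937694906; exp(-rT) = 0.9875778005
Vega = S * exp(-qT) * phi(d1) * sqrt(T) = 9.4600 * 0.9937694906 * 0.3935831055 * 0.5000000000 = 1.850049


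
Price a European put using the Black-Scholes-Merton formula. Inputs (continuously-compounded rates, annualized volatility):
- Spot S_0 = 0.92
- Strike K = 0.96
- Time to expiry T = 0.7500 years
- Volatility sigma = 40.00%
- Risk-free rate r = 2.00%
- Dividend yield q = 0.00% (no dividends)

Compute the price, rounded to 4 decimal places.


Answer: Price = 0.1415

Derivation:
d1 = (ln(S/K) + (r - q + 0.5*sigma^2) * T) / (sigma * sqrt(T)) = 0.09364733
d2 = d1 - sigma * sqrt(T) = -0.25276283
exp(-rT) = 0.98511194; exp(-qT) = 1.00000000
P = K * exp(-rT) * N(-d2) - S_0 * exp(-qT) * N(-d1)
N(-d1) = 0.46269466; N(-d2) = 0.59977426
P = 0.9600 * 0.98511194 * 0.59977426 - 0.9200 * 1.00000000 * 0.46269466 = 0.1415


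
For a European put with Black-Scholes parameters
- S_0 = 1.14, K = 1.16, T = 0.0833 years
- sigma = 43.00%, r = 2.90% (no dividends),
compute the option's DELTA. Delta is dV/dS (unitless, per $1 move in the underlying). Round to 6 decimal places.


d1 = -0.0586191500; d2 = -0.1827246294
phi(d1) = 0.3982574452; exp(-qT) = 1.0000000000; exp(-rT) = 0.9975872155
N(-d1) = 0.5233722713
Delta = -exp(-qT) * N(-d1) = -1.0000000000 * 0.5233722713 = -0.523372

Answer: Delta = -0.523372


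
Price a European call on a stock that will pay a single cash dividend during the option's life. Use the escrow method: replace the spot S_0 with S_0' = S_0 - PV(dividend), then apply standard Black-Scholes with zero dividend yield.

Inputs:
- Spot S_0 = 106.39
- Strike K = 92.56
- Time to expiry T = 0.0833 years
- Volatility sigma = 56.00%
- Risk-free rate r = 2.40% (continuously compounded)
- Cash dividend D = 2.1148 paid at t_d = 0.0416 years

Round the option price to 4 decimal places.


Answer: Price = 13.9795

Derivation:
PV(D) = D * exp(-r * t_d) = 2.1148 * 0.99900210 = 2.11268964
S_0' = S_0 - PV(D) = 106.3900 - 2.11268964 = 104.27731036
d1 = (ln(S_0'/K) + (r + sigma^2/2)*T) / (sigma*sqrt(T)) = 0.83066814
d2 = d1 - sigma*sqrt(T) = 0.66904240
exp(-rT) = 0.99800280
N(d1) = 0.79691944; N(d2) = 0.74826578
C = S_0' * N(d1) - K * exp(-rT) * N(d2) = 104.27731036 * 0.79691944 - 92.5600 * 0.99800280 * 0.74826578 = 13.9795


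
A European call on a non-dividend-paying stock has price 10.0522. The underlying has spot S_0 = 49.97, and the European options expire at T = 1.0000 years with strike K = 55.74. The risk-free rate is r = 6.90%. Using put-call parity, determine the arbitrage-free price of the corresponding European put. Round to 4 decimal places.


Answer: Put price = 12.1058

Derivation:
Put-call parity: C - P = S_0 * exp(-qT) - K * exp(-rT).
S_0 * exp(-qT) = 49.9700 * 1.00000000 = 49.97000000
K * exp(-rT) = 55.7400 * 0.93332668 = 52.02362915
P = C - S*exp(-qT) + K*exp(-rT)
P = 10.0522 - 49.97000000 + 52.02362915 = 12.1058


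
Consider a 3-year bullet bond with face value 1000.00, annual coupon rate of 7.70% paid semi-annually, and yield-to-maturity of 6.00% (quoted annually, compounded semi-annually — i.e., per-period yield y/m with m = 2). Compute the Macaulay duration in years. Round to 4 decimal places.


Coupon per period c = face * coupon_rate / m = 38.500000
Periods per year m = 2; per-period yield y/m = 0.030000
Number of cashflows N = 6
Cashflows (t years, CF_t, discount factor 1/(1+y/m)^(m*t), PV):
  t = 0.5000: CF_t = 38.500000, DF = 0.970874, PV = 37.378641
  t = 1.0000: CF_t = 38.500000, DF = 0.942596, PV = 36.289943
  t = 1.5000: CF_t = 38.500000, DF = 0.915142, PV = 35.232954
  t = 2.0000: CF_t = 38.500000, DF = 0.888487, PV = 34.206751
  t = 2.5000: CF_t = 38.500000, DF = 0.862609, PV = 33.210438
  t = 3.0000: CF_t = 1038.500000, DF = 0.837484, PV = 869.727401
Price P = sum_t PV_t = 1046.046127
Macaulay numerator sum_t t * PV_t:
  t * PV_t at t = 0.5000: 18.689320
  t * PV_t at t = 1.0000: 36.289943
  t * PV_t at t = 1.5000: 52.849431
  t * PV_t at t = 2.0000: 68.413503
  t * PV_t at t = 2.5000: 83.026095
  t * PV_t at t = 3.0000: 2609.182202
Macaulay duration D = (sum_t t * PV_t) / P = 2868.450494 / 1046.046127 = 2.742184

Answer: Macaulay duration = 2.7422 years


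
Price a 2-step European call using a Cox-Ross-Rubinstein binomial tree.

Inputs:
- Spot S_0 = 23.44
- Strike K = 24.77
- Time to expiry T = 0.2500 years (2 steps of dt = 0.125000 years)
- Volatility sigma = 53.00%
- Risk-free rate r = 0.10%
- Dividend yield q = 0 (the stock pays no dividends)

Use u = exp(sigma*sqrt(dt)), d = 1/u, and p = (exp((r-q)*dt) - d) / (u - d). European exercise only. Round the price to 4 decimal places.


Answer: Price = V(0,0) = 1.9188

Derivation:
dt = T/N = 0.125000
u = exp(sigma*sqrt(dt)) = 1.206089; d = 1/u = 0.829126
p = (exp((r-q)*dt) - d) / (u - d) = 0.453622
Discount per step: exp(-r*dt) = 0.999875
Stock lattice S(k, i) with i counting down-moves:
  k=0: S(0,0) = 23.4400
  k=1: S(1,0) = 28.2707; S(1,1) = 19.4347
  k=2: S(2,0) = 34.0970; S(2,1) = 23.4400; S(2,2) = 16.1138
Terminal payoffs V(N, i) = max(S_T - K, 0):
  V(2,0) = 9.327039; V(2,1) = 0.000000; V(2,2) = 0.000000
Backward induction: V(k, i) = exp(-r*dt) * [p * V(k+1, i) + (1-p) * V(k+1, i+1)].
  V(1,0) = exp(-r*dt) * [p*9.327039 + (1-p)*0.000000] = 4.230425
  V(1,1) = exp(-r*dt) * [p*0.000000 + (1-p)*0.000000] = 0.000000
  V(0,0) = exp(-r*dt) * [p*4.230425 + (1-p)*0.000000] = 1.918776


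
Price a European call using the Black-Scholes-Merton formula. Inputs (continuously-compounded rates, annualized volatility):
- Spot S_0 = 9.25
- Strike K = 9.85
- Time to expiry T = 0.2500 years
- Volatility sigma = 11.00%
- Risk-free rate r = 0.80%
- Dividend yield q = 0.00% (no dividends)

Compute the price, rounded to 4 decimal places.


d1 = (ln(S/K) + (r - q + 0.5*sigma^2) * T) / (sigma * sqrt(T)) = -1.07882552
d2 = d1 - sigma * sqrt(T) = -1.13382552
exp(-rT) = 0.99800200; exp(-qT) = 1.00000000
C = S_0 * exp(-qT) * N(d1) - K * exp(-rT) * N(d2)
N(d1) = 0.14033276; N(d2) = 0.12843387
C = 9.2500 * 1.00000000 * 0.14033276 - 9.8500 * 0.99800200 * 0.12843387 = 0.0355

Answer: Price = 0.0355


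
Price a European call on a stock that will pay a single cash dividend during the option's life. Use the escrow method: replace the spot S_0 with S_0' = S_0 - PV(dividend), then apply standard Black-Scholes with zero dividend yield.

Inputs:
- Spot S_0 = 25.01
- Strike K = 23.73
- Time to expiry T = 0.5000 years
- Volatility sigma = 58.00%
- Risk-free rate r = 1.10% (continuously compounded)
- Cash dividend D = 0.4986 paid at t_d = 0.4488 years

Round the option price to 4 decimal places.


PV(D) = D * exp(-r * t_d) = 0.4986 * 0.99507537 = 0.49614458
S_0' = S_0 - PV(D) = 25.0100 - 0.49614458 = 24.51385542
d1 = (ln(S_0'/K) + (r + sigma^2/2)*T) / (sigma*sqrt(T)) = 0.29771247
d2 = d1 - sigma*sqrt(T) = -0.11240946
exp(-rT) = 0.99451510
N(d1) = 0.61703869; N(d2) = 0.45524938
C = S_0' * N(d1) - K * exp(-rT) * N(d2) = 24.51385542 * 0.61703869 - 23.7300 * 0.99451510 * 0.45524938 = 4.3822

Answer: Price = 4.3822


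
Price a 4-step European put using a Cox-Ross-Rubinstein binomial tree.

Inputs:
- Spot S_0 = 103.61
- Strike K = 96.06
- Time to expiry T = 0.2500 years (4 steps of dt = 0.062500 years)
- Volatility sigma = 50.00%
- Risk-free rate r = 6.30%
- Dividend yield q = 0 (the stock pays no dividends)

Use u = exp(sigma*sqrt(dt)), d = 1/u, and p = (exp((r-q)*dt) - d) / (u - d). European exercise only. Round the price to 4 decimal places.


dt = T/N = 0.062500
u = exp(sigma*sqrt(dt)) = 1.133148; d = 1/u = 0.882497
p = (exp((r-q)*dt) - d) / (u - d) = 0.484531
Discount per step: exp(-r*dt) = 0.996070
Stock lattice S(k, i) with i counting down-moves:
  k=0: S(0,0) = 103.6100
  k=1: S(1,0) = 117.4055; S(1,1) = 91.4355
  k=2: S(2,0) = 133.0379; S(2,1) = 103.6100; S(2,2) = 80.6915
  k=3: S(3,0) = 150.7517; S(3,1) = 117.4055; S(3,2) = 91.4355; S(3,3) = 71.2100
  k=4: S(4,0) = 170.8240; S(4,1) = 133.0379; S(4,2) = 103.6100; S(4,3) = 80.6915; S(4,4) = 62.8426
Terminal payoffs V(N, i) = max(K - S_T, 0):
  V(4,0) = 0.000000; V(4,1) = 0.000000; V(4,2) = 0.000000; V(4,3) = 15.368451; V(4,4) = 33.217358
Backward induction: V(k, i) = exp(-r*dt) * [p * V(k+1, i) + (1-p) * V(k+1, i+1)].
  V(3,0) = exp(-r*dt) * [p*0.000000 + (1-p)*0.000000] = 0.000000
  V(3,1) = exp(-r*dt) * [p*0.000000 + (1-p)*0.000000] = 0.000000
  V(3,2) = exp(-r*dt) * [p*0.000000 + (1-p)*15.368451] = 7.890834
  V(3,3) = exp(-r*dt) * [p*15.368451 + (1-p)*33.217358] = 24.472465
  V(2,0) = exp(-r*dt) * [p*0.000000 + (1-p)*0.000000] = 0.000000
  V(2,1) = exp(-r*dt) * [p*0.000000 + (1-p)*7.890834] = 4.051499
  V(2,2) = exp(-r*dt) * [p*7.890834 + (1-p)*24.472465] = 16.373559
  V(1,0) = exp(-r*dt) * [p*0.000000 + (1-p)*4.051499] = 2.080216
  V(1,1) = exp(-r*dt) * [p*4.051499 + (1-p)*16.373559] = 10.362261
  V(0,0) = exp(-r*dt) * [p*2.080216 + (1-p)*10.362261] = 6.324405

Answer: Price = V(0,0) = 6.3244


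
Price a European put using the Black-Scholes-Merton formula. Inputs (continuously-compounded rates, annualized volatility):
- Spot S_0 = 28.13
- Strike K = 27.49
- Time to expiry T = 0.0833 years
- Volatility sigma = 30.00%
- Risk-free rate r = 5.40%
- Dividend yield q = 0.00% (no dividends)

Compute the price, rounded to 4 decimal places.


d1 = (ln(S/K) + (r - q + 0.5*sigma^2) * T) / (sigma * sqrt(T)) = 0.36104339
d2 = d1 - sigma * sqrt(T) = 0.27445817
exp(-rT) = 0.99551190; exp(-qT) = 1.00000000
P = K * exp(-rT) * N(-d2) - S_0 * exp(-qT) * N(-d1)
N(-d1) = 0.35903351; N(-d2) = 0.39186627
P = 27.4900 * 0.99551190 * 0.39186627 - 28.1300 * 1.00000000 * 0.35903351 = 0.6244

Answer: Price = 0.6244


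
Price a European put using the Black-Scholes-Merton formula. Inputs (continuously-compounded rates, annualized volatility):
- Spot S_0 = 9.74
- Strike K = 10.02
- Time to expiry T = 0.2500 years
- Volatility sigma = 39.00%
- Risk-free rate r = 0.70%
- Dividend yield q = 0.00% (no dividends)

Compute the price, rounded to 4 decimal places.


Answer: Price = 0.9050

Derivation:
d1 = (ln(S/K) + (r - q + 0.5*sigma^2) * T) / (sigma * sqrt(T)) = -0.03886912
d2 = d1 - sigma * sqrt(T) = -0.23386912
exp(-rT) = 0.99825153; exp(-qT) = 1.00000000
P = K * exp(-rT) * N(-d2) - S_0 * exp(-qT) * N(-d1)
N(-d1) = 0.51550263; N(-d2) = 0.59245671
P = 10.0200 * 0.99825153 * 0.59245671 - 9.7400 * 1.00000000 * 0.51550263 = 0.9050


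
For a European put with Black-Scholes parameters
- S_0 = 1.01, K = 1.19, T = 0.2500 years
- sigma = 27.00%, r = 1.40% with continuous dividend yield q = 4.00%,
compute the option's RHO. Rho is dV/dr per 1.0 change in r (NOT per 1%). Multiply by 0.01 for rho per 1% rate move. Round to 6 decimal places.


Answer: Rho = -0.269281

Derivation:
d1 = -1.1954850094; d2 = -1.3304850094
phi(d1) = 0.1952390181; exp(-qT) = 0.9900498337; exp(-rT) = 0.9965061179
N(-d2) = 0.9083207389
Rho = -K*T*exp(-rT)*N(-d2) = -1.1900 * 0.2500 * 0.9965061179 * 0.9083207389 = -0.269281


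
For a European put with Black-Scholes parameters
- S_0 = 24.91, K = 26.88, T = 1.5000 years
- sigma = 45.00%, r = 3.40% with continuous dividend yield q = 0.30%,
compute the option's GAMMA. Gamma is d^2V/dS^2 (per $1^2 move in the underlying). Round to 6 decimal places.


Answer: Gamma = 0.028225

Derivation:
d1 = 0.2218363396; d2 = -0.3292988526
phi(d1) = 0.3892458173; exp(-qT) = 0.9955101098; exp(-rT) = 0.9502786705
Gamma = exp(-qT) * phi(d1) / (S * sigma * sqrt(T)) = 0.9955101098 * 0.3892458173 / (24.9100 * 0.4500 * 1.2247448714) = 0.028225


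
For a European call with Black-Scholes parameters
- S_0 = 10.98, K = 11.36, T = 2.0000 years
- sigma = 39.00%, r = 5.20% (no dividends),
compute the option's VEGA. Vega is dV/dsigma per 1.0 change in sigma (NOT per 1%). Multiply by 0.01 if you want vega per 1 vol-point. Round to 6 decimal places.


d1 = 0.4026465866; d2 = -0.1488967028
phi(d1) = 0.3678791947; exp(-qT) = 1.0000000000; exp(-rT) = 0.9012252974
Vega = S * exp(-qT) * phi(d1) * sqrt(T) = 10.9800 * 1.0000000000 * 0.3678791947 * 1.4142135624 = 5.712452

Answer: Vega = 5.712452


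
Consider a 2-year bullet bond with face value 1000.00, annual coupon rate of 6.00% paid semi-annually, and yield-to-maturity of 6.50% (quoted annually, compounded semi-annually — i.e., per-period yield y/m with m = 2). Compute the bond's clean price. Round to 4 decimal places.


Coupon per period c = face * coupon_rate / m = 30.000000
Periods per year m = 2; per-period yield y/m = 0.032500
Number of cashflows N = 4
Cashflows (t years, CF_t, discount factor 1/(1+y/m)^(m*t), PV):
  t = 0.5000: CF_t = 30.000000, DF = 0.968523, PV = 29.055690
  t = 1.0000: CF_t = 30.000000, DF = 0.938037, PV = 28.141104
  t = 1.5000: CF_t = 30.000000, DF = 0.908510, PV = 27.255307
  t = 2.0000: CF_t = 1030.000000, DF = 0.879913, PV = 906.310441
Price P = sum_t PV_t = 990.762542

Answer: Price = 990.7625


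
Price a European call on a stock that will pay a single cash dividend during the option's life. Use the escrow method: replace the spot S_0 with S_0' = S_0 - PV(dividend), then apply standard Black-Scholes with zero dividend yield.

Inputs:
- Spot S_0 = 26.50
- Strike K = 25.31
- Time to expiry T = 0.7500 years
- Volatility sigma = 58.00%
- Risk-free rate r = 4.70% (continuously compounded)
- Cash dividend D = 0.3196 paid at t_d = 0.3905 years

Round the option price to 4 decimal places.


Answer: Price = 5.9420

Derivation:
PV(D) = D * exp(-r * t_d) = 0.3196 * 0.98181390 = 0.31378772
S_0' = S_0 - PV(D) = 26.5000 - 0.31378772 = 26.18621228
d1 = (ln(S_0'/K) + (r + sigma^2/2)*T) / (sigma*sqrt(T)) = 0.38908122
d2 = d1 - sigma*sqrt(T) = -0.11321351
exp(-rT) = 0.96536405
N(d1) = 0.65139197; N(d2) = 0.45493064
C = S_0' * N(d1) - K * exp(-rT) * N(d2) = 26.18621228 * 0.65139197 - 25.3100 * 0.96536405 * 0.45493064 = 5.9420


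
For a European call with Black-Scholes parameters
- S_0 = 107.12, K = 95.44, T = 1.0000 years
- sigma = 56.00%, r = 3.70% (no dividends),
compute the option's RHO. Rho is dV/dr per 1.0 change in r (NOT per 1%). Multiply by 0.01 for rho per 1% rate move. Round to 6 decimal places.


d1 = 0.5522355778; d2 = -0.0077644222
phi(d1) = 0.3425215855; exp(-qT) = 1.0000000000; exp(-rT) = 0.9636761353
N(d2) = 0.4969024748
Rho = K*T*exp(-rT)*N(d2) = 95.4400 * 1.0000 * 0.9636761353 * 0.4969024748 = 45.701736

Answer: Rho = 45.701736
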